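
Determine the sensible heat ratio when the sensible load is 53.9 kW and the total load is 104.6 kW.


SHR = Q_sensible / Q_total
SHR = 53.9 / 104.6
SHR = 0.515

0.515


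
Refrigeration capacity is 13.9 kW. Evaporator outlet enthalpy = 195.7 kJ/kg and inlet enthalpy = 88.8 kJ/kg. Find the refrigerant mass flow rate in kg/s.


dh = 195.7 - 88.8 = 106.9 kJ/kg
m_dot = Q / dh = 13.9 / 106.9 = 0.13 kg/s

0.13


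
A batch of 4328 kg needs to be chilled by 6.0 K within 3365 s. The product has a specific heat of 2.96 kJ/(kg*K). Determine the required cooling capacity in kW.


Q = m * cp * dT / t
Q = 4328 * 2.96 * 6.0 / 3365
Q = 22.843 kW

22.843


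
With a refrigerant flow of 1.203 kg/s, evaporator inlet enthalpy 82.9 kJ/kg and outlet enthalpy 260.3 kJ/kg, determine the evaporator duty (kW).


dh = 260.3 - 82.9 = 177.4 kJ/kg
Q_evap = m_dot * dh = 1.203 * 177.4
Q_evap = 213.41 kW

213.41


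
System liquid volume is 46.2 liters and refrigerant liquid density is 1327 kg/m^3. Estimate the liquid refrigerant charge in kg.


Charge = V * rho / 1000
Charge = 46.2 * 1327 / 1000
Charge = 61.31 kg

61.31


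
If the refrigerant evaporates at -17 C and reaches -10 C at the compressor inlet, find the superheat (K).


Superheat = T_suction - T_evap
Superheat = -10 - (-17)
Superheat = 7 K

7


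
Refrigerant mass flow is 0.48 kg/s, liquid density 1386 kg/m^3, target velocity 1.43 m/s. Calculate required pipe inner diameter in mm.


A = m_dot / (rho * v) = 0.48 / (1386 * 1.43) = 0.0002421820604 m^2
d = sqrt(4*A/pi) * 1000
d = 17.6 mm

17.6


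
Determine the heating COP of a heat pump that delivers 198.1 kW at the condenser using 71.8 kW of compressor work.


COP_hp = Q_cond / W
COP_hp = 198.1 / 71.8
COP_hp = 2.759

2.759


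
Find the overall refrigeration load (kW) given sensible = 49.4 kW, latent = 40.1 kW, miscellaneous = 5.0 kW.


Q_total = Q_s + Q_l + Q_misc
Q_total = 49.4 + 40.1 + 5.0
Q_total = 94.5 kW

94.5


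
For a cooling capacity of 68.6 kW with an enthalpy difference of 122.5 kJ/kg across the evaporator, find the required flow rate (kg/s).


m_dot = Q / dh
m_dot = 68.6 / 122.5
m_dot = 0.56 kg/s

0.56


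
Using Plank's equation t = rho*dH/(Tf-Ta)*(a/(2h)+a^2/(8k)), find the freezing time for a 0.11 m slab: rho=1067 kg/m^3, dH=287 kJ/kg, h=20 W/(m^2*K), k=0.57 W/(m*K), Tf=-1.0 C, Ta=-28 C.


dT = -1.0 - (-28) = 27.0 K
term1 = a/(2h) = 0.11/(2*20) = 0.00275
term2 = a^2/(8k) = 0.11^2/(8*0.57) = 0.002653508772
t = rho*dH*1000/dT * (term1 + term2)
t = 1067*287*1000/27.0 * (0.00275 + 0.002653508772)
t = 61286 s

61286


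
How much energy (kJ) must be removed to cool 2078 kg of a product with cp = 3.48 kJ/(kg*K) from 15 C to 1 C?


dT = 15 - (1) = 14 K
Q = m * cp * dT = 2078 * 3.48 * 14
Q = 101240 kJ

101240


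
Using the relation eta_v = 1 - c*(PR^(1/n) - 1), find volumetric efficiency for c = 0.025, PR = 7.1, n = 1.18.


PR^(1/n) = 7.1^(1/1.18) = 5.26508492
eta_v = 1 - 0.025 * (5.26508492 - 1)
eta_v = 0.8934

0.8934


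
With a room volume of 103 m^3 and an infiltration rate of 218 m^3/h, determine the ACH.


ACH = flow / volume
ACH = 218 / 103
ACH = 2.117

2.117


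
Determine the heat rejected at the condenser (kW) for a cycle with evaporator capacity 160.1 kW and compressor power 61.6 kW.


Q_cond = Q_evap + W
Q_cond = 160.1 + 61.6
Q_cond = 221.7 kW

221.7


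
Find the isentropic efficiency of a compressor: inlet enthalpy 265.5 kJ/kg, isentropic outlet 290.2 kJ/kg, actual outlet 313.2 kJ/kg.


dh_ideal = 290.2 - 265.5 = 24.7 kJ/kg
dh_actual = 313.2 - 265.5 = 47.7 kJ/kg
eta_s = dh_ideal / dh_actual = 24.7 / 47.7
eta_s = 0.5178

0.5178


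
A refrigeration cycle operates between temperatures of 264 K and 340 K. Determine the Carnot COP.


dT = 340 - 264 = 76 K
COP_carnot = T_cold / dT = 264 / 76
COP_carnot = 3.474

3.474


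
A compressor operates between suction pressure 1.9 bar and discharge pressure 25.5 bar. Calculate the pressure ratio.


PR = P_high / P_low
PR = 25.5 / 1.9
PR = 13.421

13.421


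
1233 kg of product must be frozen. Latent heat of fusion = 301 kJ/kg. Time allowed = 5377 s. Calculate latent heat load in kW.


Q_lat = m * h_fg / t
Q_lat = 1233 * 301 / 5377
Q_lat = 69.02 kW

69.02


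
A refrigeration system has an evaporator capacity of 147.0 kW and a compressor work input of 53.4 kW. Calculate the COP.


COP = Q_evap / W
COP = 147.0 / 53.4
COP = 2.753

2.753


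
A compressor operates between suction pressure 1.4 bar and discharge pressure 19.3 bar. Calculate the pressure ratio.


PR = P_high / P_low
PR = 19.3 / 1.4
PR = 13.786

13.786


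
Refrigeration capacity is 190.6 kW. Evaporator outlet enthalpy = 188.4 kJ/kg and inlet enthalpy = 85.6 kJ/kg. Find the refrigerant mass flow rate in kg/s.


dh = 188.4 - 85.6 = 102.8 kJ/kg
m_dot = Q / dh = 190.6 / 102.8 = 1.8541 kg/s

1.8541


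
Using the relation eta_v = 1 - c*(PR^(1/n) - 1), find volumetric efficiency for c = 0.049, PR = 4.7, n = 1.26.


PR^(1/n) = 4.7^(1/1.26) = 3.41515955
eta_v = 1 - 0.049 * (3.41515955 - 1)
eta_v = 0.8817

0.8817


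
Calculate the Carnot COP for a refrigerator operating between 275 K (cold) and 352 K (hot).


dT = 352 - 275 = 77 K
COP_carnot = T_cold / dT = 275 / 77
COP_carnot = 3.571

3.571


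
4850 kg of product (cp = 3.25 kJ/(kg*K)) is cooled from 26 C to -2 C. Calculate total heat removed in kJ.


dT = 26 - (-2) = 28 K
Q = m * cp * dT = 4850 * 3.25 * 28
Q = 441350 kJ

441350


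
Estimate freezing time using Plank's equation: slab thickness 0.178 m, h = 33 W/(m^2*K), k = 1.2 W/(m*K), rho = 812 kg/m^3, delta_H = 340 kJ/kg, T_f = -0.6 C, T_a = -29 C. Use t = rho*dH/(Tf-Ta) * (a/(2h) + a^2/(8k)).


dT = -0.6 - (-29) = 28.4 K
term1 = a/(2h) = 0.178/(2*33) = 0.002696969697
term2 = a^2/(8k) = 0.178^2/(8*1.2) = 0.003300416667
t = rho*dH*1000/dT * (term1 + term2)
t = 812*340*1000/28.4 * (0.002696969697 + 0.003300416667)
t = 58301 s

58301


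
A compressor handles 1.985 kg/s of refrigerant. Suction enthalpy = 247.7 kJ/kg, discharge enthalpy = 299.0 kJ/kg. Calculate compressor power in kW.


dh = 299.0 - 247.7 = 51.3 kJ/kg
W = m_dot * dh = 1.985 * 51.3 = 101.83 kW

101.83


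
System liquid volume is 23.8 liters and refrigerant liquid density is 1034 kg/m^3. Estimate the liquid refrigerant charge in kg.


Charge = V * rho / 1000
Charge = 23.8 * 1034 / 1000
Charge = 24.61 kg

24.61


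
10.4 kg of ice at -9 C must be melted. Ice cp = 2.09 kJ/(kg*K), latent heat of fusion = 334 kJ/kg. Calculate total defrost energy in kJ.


Sensible heat = cp * dT = 2.09 * 9 = 18.81 kJ/kg
Total per kg = 18.81 + 334 = 352.81 kJ/kg
Q = m * total = 10.4 * 352.81
Q = 3669.2 kJ

3669.2


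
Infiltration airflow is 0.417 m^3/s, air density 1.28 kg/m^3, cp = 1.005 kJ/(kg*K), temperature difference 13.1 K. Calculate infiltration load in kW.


Q = V_dot * rho * cp * dT
Q = 0.417 * 1.28 * 1.005 * 13.1
Q = 7.027 kW

7.027


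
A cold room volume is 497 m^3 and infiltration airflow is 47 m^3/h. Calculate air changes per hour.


ACH = flow / volume
ACH = 47 / 497
ACH = 0.095

0.095


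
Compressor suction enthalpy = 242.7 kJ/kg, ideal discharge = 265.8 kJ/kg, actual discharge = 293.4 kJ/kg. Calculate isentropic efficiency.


dh_ideal = 265.8 - 242.7 = 23.1 kJ/kg
dh_actual = 293.4 - 242.7 = 50.7 kJ/kg
eta_s = dh_ideal / dh_actual = 23.1 / 50.7
eta_s = 0.4556

0.4556


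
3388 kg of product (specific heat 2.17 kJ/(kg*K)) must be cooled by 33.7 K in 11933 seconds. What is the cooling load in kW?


Q = m * cp * dT / t
Q = 3388 * 2.17 * 33.7 / 11933
Q = 20.763 kW

20.763


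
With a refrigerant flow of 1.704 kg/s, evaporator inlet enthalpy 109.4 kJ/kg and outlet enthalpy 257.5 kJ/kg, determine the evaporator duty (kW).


dh = 257.5 - 109.4 = 148.1 kJ/kg
Q_evap = m_dot * dh = 1.704 * 148.1
Q_evap = 252.36 kW

252.36


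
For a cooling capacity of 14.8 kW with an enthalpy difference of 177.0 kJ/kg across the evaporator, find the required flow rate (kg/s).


m_dot = Q / dh
m_dot = 14.8 / 177.0
m_dot = 0.0836 kg/s

0.0836


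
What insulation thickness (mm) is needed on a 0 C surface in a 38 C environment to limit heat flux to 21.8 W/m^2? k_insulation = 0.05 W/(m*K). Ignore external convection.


dT = 38 - (0) = 38 K
thickness = k * dT / q_max * 1000
thickness = 0.05 * 38 / 21.8 * 1000
thickness = 87.2 mm

87.2


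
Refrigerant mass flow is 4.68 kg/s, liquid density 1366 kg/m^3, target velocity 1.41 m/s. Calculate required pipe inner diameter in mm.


A = m_dot / (rho * v) = 4.68 / (1366 * 1.41) = 0.002429830846 m^2
d = sqrt(4*A/pi) * 1000
d = 55.6 mm

55.6


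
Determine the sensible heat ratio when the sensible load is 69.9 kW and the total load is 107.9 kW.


SHR = Q_sensible / Q_total
SHR = 69.9 / 107.9
SHR = 0.648

0.648


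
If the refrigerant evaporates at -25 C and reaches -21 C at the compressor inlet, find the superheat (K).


Superheat = T_suction - T_evap
Superheat = -21 - (-25)
Superheat = 4 K

4


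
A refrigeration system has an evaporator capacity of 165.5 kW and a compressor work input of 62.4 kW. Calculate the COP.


COP = Q_evap / W
COP = 165.5 / 62.4
COP = 2.652

2.652


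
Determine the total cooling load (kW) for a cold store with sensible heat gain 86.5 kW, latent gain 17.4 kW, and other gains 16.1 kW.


Q_total = Q_s + Q_l + Q_misc
Q_total = 86.5 + 17.4 + 16.1
Q_total = 120.0 kW

120.0


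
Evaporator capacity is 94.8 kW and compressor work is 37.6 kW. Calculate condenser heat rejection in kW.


Q_cond = Q_evap + W
Q_cond = 94.8 + 37.6
Q_cond = 132.4 kW

132.4


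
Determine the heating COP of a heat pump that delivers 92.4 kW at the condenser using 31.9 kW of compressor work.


COP_hp = Q_cond / W
COP_hp = 92.4 / 31.9
COP_hp = 2.897

2.897


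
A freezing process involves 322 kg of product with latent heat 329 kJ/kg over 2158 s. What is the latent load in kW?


Q_lat = m * h_fg / t
Q_lat = 322 * 329 / 2158
Q_lat = 49.09 kW

49.09


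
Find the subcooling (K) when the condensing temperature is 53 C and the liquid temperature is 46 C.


Subcooling = T_cond - T_liquid
Subcooling = 53 - 46
Subcooling = 7 K

7


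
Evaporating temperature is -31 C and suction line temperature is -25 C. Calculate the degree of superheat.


Superheat = T_suction - T_evap
Superheat = -25 - (-31)
Superheat = 6 K

6


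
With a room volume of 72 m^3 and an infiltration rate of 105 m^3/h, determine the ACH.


ACH = flow / volume
ACH = 105 / 72
ACH = 1.458

1.458


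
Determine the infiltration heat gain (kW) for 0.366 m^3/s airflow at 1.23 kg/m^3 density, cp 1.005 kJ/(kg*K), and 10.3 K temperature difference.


Q = V_dot * rho * cp * dT
Q = 0.366 * 1.23 * 1.005 * 10.3
Q = 4.66 kW

4.66


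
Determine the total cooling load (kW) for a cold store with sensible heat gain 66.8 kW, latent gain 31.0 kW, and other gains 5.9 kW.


Q_total = Q_s + Q_l + Q_misc
Q_total = 66.8 + 31.0 + 5.9
Q_total = 103.7 kW

103.7


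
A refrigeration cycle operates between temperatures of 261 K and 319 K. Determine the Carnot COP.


dT = 319 - 261 = 58 K
COP_carnot = T_cold / dT = 261 / 58
COP_carnot = 4.5

4.5


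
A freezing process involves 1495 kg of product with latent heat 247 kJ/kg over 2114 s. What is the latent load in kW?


Q_lat = m * h_fg / t
Q_lat = 1495 * 247 / 2114
Q_lat = 174.68 kW

174.68


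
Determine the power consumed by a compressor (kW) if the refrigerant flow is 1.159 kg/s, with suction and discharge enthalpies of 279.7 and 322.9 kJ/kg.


dh = 322.9 - 279.7 = 43.2 kJ/kg
W = m_dot * dh = 1.159 * 43.2 = 50.07 kW

50.07


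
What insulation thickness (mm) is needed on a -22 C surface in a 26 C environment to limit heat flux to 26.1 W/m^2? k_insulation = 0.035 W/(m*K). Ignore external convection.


dT = 26 - (-22) = 48 K
thickness = k * dT / q_max * 1000
thickness = 0.035 * 48 / 26.1 * 1000
thickness = 64.4 mm

64.4


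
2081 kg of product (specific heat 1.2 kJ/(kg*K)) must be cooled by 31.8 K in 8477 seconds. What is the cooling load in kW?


Q = m * cp * dT / t
Q = 2081 * 1.2 * 31.8 / 8477
Q = 9.368 kW

9.368


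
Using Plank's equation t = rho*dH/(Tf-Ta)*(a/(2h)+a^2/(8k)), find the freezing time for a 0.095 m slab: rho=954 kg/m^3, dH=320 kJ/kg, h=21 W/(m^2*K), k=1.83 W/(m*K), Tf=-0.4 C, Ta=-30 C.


dT = -0.4 - (-30) = 29.6 K
term1 = a/(2h) = 0.095/(2*21) = 0.002261904762
term2 = a^2/(8k) = 0.095^2/(8*1.83) = 0.0006164617486
t = rho*dH*1000/dT * (term1 + term2)
t = 954*320*1000/29.6 * (0.002261904762 + 0.0006164617486)
t = 29686 s

29686


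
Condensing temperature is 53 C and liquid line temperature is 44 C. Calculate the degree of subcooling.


Subcooling = T_cond - T_liquid
Subcooling = 53 - 44
Subcooling = 9 K

9


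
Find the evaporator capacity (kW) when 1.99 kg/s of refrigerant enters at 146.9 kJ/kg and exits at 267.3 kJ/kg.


dh = 267.3 - 146.9 = 120.4 kJ/kg
Q_evap = m_dot * dh = 1.99 * 120.4
Q_evap = 239.6 kW

239.6


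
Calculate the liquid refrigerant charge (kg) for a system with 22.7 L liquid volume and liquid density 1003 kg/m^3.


Charge = V * rho / 1000
Charge = 22.7 * 1003 / 1000
Charge = 22.77 kg

22.77


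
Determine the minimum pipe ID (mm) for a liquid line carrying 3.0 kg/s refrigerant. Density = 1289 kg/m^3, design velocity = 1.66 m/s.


A = m_dot / (rho * v) = 3.0 / (1289 * 1.66) = 0.0014020395 m^2
d = sqrt(4*A/pi) * 1000
d = 42.3 mm

42.3


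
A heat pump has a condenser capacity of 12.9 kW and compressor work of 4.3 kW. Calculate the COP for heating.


COP_hp = Q_cond / W
COP_hp = 12.9 / 4.3
COP_hp = 3.0

3.0


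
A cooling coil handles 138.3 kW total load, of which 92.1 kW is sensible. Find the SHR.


SHR = Q_sensible / Q_total
SHR = 92.1 / 138.3
SHR = 0.666

0.666


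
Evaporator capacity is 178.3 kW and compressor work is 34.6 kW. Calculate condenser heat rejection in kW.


Q_cond = Q_evap + W
Q_cond = 178.3 + 34.6
Q_cond = 212.9 kW

212.9


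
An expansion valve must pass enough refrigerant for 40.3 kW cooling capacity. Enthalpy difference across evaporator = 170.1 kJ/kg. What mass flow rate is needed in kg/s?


m_dot = Q / dh
m_dot = 40.3 / 170.1
m_dot = 0.2369 kg/s

0.2369


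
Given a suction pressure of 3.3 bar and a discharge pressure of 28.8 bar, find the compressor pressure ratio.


PR = P_high / P_low
PR = 28.8 / 3.3
PR = 8.727

8.727


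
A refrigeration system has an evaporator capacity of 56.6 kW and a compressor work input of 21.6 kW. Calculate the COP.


COP = Q_evap / W
COP = 56.6 / 21.6
COP = 2.62

2.62


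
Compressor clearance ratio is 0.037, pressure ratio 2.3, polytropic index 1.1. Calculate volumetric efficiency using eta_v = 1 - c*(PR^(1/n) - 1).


PR^(1/n) = 2.3^(1/1.1) = 2.13227634
eta_v = 1 - 0.037 * (2.13227634 - 1)
eta_v = 0.9581

0.9581


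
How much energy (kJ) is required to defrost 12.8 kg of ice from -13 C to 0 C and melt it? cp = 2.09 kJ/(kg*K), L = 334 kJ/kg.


Sensible heat = cp * dT = 2.09 * 13 = 27.17 kJ/kg
Total per kg = 27.17 + 334 = 361.17 kJ/kg
Q = m * total = 12.8 * 361.17
Q = 4623.0 kJ

4623.0


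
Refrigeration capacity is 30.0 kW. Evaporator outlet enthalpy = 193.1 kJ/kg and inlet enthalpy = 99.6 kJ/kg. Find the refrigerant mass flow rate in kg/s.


dh = 193.1 - 99.6 = 93.5 kJ/kg
m_dot = Q / dh = 30.0 / 93.5 = 0.3209 kg/s

0.3209


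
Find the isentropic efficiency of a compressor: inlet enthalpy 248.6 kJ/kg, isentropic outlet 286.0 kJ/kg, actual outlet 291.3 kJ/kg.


dh_ideal = 286.0 - 248.6 = 37.4 kJ/kg
dh_actual = 291.3 - 248.6 = 42.7 kJ/kg
eta_s = dh_ideal / dh_actual = 37.4 / 42.7
eta_s = 0.8759

0.8759


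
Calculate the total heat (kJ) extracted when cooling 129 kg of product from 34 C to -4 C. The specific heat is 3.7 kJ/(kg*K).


dT = 34 - (-4) = 38 K
Q = m * cp * dT = 129 * 3.7 * 38
Q = 18137 kJ

18137


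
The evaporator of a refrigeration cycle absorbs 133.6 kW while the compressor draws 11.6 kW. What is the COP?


COP = Q_evap / W
COP = 133.6 / 11.6
COP = 11.517

11.517


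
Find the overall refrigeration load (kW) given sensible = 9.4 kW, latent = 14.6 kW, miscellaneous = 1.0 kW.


Q_total = Q_s + Q_l + Q_misc
Q_total = 9.4 + 14.6 + 1.0
Q_total = 25.0 kW

25.0


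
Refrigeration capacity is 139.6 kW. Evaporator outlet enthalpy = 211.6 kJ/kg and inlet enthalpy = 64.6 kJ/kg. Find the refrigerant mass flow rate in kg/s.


dh = 211.6 - 64.6 = 147.0 kJ/kg
m_dot = Q / dh = 139.6 / 147.0 = 0.9497 kg/s

0.9497


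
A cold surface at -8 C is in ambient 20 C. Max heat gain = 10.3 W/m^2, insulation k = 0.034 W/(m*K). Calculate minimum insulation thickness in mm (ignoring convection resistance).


dT = 20 - (-8) = 28 K
thickness = k * dT / q_max * 1000
thickness = 0.034 * 28 / 10.3 * 1000
thickness = 92.4 mm

92.4


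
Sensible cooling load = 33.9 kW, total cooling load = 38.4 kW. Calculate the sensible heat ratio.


SHR = Q_sensible / Q_total
SHR = 33.9 / 38.4
SHR = 0.883

0.883


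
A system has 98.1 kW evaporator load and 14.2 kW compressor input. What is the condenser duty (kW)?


Q_cond = Q_evap + W
Q_cond = 98.1 + 14.2
Q_cond = 112.3 kW

112.3


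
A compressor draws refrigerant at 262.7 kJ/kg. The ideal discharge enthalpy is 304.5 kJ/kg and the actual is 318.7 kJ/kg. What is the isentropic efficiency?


dh_ideal = 304.5 - 262.7 = 41.8 kJ/kg
dh_actual = 318.7 - 262.7 = 56.0 kJ/kg
eta_s = dh_ideal / dh_actual = 41.8 / 56.0
eta_s = 0.7464

0.7464


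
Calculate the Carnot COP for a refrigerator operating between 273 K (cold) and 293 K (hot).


dT = 293 - 273 = 20 K
COP_carnot = T_cold / dT = 273 / 20
COP_carnot = 13.65

13.65


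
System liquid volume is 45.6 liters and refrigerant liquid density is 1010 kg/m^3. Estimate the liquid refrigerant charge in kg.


Charge = V * rho / 1000
Charge = 45.6 * 1010 / 1000
Charge = 46.06 kg

46.06


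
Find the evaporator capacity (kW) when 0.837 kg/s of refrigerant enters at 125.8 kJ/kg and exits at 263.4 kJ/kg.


dh = 263.4 - 125.8 = 137.6 kJ/kg
Q_evap = m_dot * dh = 0.837 * 137.6
Q_evap = 115.17 kW

115.17


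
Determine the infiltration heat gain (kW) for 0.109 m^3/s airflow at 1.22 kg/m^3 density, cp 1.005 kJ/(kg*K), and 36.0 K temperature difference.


Q = V_dot * rho * cp * dT
Q = 0.109 * 1.22 * 1.005 * 36.0
Q = 4.811 kW

4.811


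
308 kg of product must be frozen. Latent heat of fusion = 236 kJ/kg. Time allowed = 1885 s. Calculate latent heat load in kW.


Q_lat = m * h_fg / t
Q_lat = 308 * 236 / 1885
Q_lat = 38.56 kW

38.56


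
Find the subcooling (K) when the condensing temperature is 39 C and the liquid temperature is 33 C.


Subcooling = T_cond - T_liquid
Subcooling = 39 - 33
Subcooling = 6 K

6


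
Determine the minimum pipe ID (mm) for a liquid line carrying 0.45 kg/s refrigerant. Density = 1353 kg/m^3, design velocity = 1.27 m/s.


A = m_dot / (rho * v) = 0.45 / (1353 * 1.27) = 0.0002618852244 m^2
d = sqrt(4*A/pi) * 1000
d = 18.3 mm

18.3


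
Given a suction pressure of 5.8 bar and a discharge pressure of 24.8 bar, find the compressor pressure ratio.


PR = P_high / P_low
PR = 24.8 / 5.8
PR = 4.276

4.276


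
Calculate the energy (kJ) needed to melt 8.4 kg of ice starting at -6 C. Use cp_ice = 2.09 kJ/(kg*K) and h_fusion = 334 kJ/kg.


Sensible heat = cp * dT = 2.09 * 6 = 12.54 kJ/kg
Total per kg = 12.54 + 334 = 346.54 kJ/kg
Q = m * total = 8.4 * 346.54
Q = 2910.9 kJ

2910.9


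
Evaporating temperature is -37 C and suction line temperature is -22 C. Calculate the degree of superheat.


Superheat = T_suction - T_evap
Superheat = -22 - (-37)
Superheat = 15 K

15


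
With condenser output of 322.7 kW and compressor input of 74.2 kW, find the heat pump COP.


COP_hp = Q_cond / W
COP_hp = 322.7 / 74.2
COP_hp = 4.349

4.349


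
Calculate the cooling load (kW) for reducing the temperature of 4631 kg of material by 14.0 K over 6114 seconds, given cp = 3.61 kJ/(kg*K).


Q = m * cp * dT / t
Q = 4631 * 3.61 * 14.0 / 6114
Q = 38.281 kW

38.281


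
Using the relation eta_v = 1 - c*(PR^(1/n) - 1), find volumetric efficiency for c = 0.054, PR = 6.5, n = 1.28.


PR^(1/n) = 6.5^(1/1.28) = 4.3160708
eta_v = 1 - 0.054 * (4.3160708 - 1)
eta_v = 0.8209

0.8209


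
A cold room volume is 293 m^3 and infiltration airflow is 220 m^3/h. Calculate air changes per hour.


ACH = flow / volume
ACH = 220 / 293
ACH = 0.751

0.751


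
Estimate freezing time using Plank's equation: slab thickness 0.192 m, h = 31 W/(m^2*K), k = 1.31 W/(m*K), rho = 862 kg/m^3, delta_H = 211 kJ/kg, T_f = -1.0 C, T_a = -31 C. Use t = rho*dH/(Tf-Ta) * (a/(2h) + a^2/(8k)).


dT = -1.0 - (-31) = 30.0 K
term1 = a/(2h) = 0.192/(2*31) = 0.003096774194
term2 = a^2/(8k) = 0.192^2/(8*1.31) = 0.003517557252
t = rho*dH*1000/dT * (term1 + term2)
t = 862*211*1000/30.0 * (0.003096774194 + 0.003517557252)
t = 40101 s

40101


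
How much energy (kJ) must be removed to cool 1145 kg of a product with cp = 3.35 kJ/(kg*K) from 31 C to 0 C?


dT = 31 - (0) = 31 K
Q = m * cp * dT = 1145 * 3.35 * 31
Q = 118908 kJ

118908


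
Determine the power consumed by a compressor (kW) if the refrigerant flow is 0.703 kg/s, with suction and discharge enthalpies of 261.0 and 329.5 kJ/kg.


dh = 329.5 - 261.0 = 68.5 kJ/kg
W = m_dot * dh = 0.703 * 68.5 = 48.16 kW

48.16


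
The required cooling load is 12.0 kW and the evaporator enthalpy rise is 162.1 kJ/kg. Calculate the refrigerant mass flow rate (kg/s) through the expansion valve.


m_dot = Q / dh
m_dot = 12.0 / 162.1
m_dot = 0.074 kg/s

0.074


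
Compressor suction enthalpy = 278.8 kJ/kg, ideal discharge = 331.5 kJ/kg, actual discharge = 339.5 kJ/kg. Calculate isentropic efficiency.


dh_ideal = 331.5 - 278.8 = 52.7 kJ/kg
dh_actual = 339.5 - 278.8 = 60.7 kJ/kg
eta_s = dh_ideal / dh_actual = 52.7 / 60.7
eta_s = 0.8682

0.8682


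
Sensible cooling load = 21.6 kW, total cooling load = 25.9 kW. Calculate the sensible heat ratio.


SHR = Q_sensible / Q_total
SHR = 21.6 / 25.9
SHR = 0.834

0.834


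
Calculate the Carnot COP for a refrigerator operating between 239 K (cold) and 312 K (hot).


dT = 312 - 239 = 73 K
COP_carnot = T_cold / dT = 239 / 73
COP_carnot = 3.274

3.274


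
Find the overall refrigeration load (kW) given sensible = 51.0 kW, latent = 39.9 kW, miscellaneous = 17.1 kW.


Q_total = Q_s + Q_l + Q_misc
Q_total = 51.0 + 39.9 + 17.1
Q_total = 108.0 kW

108.0


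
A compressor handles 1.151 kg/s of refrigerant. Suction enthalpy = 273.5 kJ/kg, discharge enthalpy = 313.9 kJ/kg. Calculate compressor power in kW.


dh = 313.9 - 273.5 = 40.4 kJ/kg
W = m_dot * dh = 1.151 * 40.4 = 46.5 kW

46.5


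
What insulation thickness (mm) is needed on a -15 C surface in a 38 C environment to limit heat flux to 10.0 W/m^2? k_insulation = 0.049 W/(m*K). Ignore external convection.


dT = 38 - (-15) = 53 K
thickness = k * dT / q_max * 1000
thickness = 0.049 * 53 / 10.0 * 1000
thickness = 259.7 mm

259.7


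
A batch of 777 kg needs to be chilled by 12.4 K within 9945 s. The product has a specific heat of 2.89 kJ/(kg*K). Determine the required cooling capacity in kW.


Q = m * cp * dT / t
Q = 777 * 2.89 * 12.4 / 9945
Q = 2.8 kW

2.8


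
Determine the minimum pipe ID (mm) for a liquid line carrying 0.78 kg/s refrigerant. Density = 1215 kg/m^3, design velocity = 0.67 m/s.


A = m_dot / (rho * v) = 0.78 / (1215 * 0.67) = 0.0009581721025 m^2
d = sqrt(4*A/pi) * 1000
d = 34.9 mm

34.9


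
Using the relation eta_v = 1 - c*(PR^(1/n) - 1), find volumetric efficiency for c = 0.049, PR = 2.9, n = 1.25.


PR^(1/n) = 2.9^(1/1.25) = 2.34378839
eta_v = 1 - 0.049 * (2.34378839 - 1)
eta_v = 0.9342

0.9342


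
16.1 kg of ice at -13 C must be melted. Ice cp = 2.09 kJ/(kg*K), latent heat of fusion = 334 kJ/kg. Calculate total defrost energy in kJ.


Sensible heat = cp * dT = 2.09 * 13 = 27.17 kJ/kg
Total per kg = 27.17 + 334 = 361.17 kJ/kg
Q = m * total = 16.1 * 361.17
Q = 5814.8 kJ

5814.8


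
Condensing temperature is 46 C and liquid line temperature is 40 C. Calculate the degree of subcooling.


Subcooling = T_cond - T_liquid
Subcooling = 46 - 40
Subcooling = 6 K

6


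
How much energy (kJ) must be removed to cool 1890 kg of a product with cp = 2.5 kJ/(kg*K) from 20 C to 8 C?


dT = 20 - (8) = 12 K
Q = m * cp * dT = 1890 * 2.5 * 12
Q = 56700 kJ

56700


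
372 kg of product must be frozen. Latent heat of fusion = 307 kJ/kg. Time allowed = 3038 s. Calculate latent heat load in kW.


Q_lat = m * h_fg / t
Q_lat = 372 * 307 / 3038
Q_lat = 37.59 kW

37.59


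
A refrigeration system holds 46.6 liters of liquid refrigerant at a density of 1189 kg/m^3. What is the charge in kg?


Charge = V * rho / 1000
Charge = 46.6 * 1189 / 1000
Charge = 55.41 kg

55.41


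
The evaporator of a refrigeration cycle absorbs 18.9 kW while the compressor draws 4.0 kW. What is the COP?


COP = Q_evap / W
COP = 18.9 / 4.0
COP = 4.725

4.725


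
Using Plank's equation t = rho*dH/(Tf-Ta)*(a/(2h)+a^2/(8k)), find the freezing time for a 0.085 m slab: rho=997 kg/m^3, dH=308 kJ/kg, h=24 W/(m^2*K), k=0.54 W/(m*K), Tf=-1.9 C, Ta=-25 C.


dT = -1.9 - (-25) = 23.1 K
term1 = a/(2h) = 0.085/(2*24) = 0.001770833333
term2 = a^2/(8k) = 0.085^2/(8*0.54) = 0.001672453704
t = rho*dH*1000/dT * (term1 + term2)
t = 997*308*1000/23.1 * (0.001770833333 + 0.001672453704)
t = 45773 s

45773


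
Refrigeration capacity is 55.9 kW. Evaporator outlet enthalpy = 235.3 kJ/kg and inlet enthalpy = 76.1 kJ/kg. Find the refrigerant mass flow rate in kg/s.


dh = 235.3 - 76.1 = 159.2 kJ/kg
m_dot = Q / dh = 55.9 / 159.2 = 0.3511 kg/s

0.3511


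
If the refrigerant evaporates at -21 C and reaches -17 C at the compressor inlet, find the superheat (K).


Superheat = T_suction - T_evap
Superheat = -17 - (-21)
Superheat = 4 K

4


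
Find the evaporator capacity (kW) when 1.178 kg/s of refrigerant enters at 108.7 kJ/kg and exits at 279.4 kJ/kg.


dh = 279.4 - 108.7 = 170.7 kJ/kg
Q_evap = m_dot * dh = 1.178 * 170.7
Q_evap = 201.08 kW

201.08


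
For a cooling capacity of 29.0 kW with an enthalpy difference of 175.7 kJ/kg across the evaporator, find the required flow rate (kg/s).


m_dot = Q / dh
m_dot = 29.0 / 175.7
m_dot = 0.1651 kg/s

0.1651


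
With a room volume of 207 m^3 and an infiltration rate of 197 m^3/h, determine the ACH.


ACH = flow / volume
ACH = 197 / 207
ACH = 0.952

0.952


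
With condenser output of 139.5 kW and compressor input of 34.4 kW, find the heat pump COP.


COP_hp = Q_cond / W
COP_hp = 139.5 / 34.4
COP_hp = 4.055

4.055


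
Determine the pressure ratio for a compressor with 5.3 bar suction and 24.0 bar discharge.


PR = P_high / P_low
PR = 24.0 / 5.3
PR = 4.528

4.528


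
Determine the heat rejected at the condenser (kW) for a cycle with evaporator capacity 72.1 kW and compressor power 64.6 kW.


Q_cond = Q_evap + W
Q_cond = 72.1 + 64.6
Q_cond = 136.7 kW

136.7


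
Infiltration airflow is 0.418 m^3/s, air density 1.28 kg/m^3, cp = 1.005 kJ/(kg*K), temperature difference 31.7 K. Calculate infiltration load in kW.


Q = V_dot * rho * cp * dT
Q = 0.418 * 1.28 * 1.005 * 31.7
Q = 17.046 kW

17.046


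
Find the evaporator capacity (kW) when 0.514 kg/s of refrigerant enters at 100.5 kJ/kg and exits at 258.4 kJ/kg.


dh = 258.4 - 100.5 = 157.9 kJ/kg
Q_evap = m_dot * dh = 0.514 * 157.9
Q_evap = 81.16 kW

81.16


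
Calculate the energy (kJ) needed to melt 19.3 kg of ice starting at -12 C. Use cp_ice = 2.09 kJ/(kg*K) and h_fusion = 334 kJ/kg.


Sensible heat = cp * dT = 2.09 * 12 = 25.08 kJ/kg
Total per kg = 25.08 + 334 = 359.08 kJ/kg
Q = m * total = 19.3 * 359.08
Q = 6930.2 kJ

6930.2


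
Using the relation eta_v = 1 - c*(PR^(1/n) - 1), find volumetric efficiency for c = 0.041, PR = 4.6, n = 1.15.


PR^(1/n) = 4.6^(1/1.15) = 3.76973792
eta_v = 1 - 0.041 * (3.76973792 - 1)
eta_v = 0.8864

0.8864


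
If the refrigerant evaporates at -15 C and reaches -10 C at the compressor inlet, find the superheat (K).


Superheat = T_suction - T_evap
Superheat = -10 - (-15)
Superheat = 5 K

5


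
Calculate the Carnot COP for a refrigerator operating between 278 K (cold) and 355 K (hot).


dT = 355 - 278 = 77 K
COP_carnot = T_cold / dT = 278 / 77
COP_carnot = 3.61

3.61


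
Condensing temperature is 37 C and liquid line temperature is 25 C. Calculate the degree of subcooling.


Subcooling = T_cond - T_liquid
Subcooling = 37 - 25
Subcooling = 12 K

12


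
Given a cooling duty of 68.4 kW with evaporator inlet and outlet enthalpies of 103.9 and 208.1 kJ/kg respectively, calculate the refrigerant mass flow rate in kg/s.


dh = 208.1 - 103.9 = 104.2 kJ/kg
m_dot = Q / dh = 68.4 / 104.2 = 0.6564 kg/s

0.6564


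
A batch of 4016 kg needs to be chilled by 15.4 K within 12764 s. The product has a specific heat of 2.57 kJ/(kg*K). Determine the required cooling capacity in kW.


Q = m * cp * dT / t
Q = 4016 * 2.57 * 15.4 / 12764
Q = 12.453 kW

12.453


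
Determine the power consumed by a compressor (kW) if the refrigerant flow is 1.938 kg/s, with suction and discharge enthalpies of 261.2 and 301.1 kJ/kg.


dh = 301.1 - 261.2 = 39.9 kJ/kg
W = m_dot * dh = 1.938 * 39.9 = 77.33 kW

77.33


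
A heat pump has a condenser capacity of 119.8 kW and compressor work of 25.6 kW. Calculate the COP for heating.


COP_hp = Q_cond / W
COP_hp = 119.8 / 25.6
COP_hp = 4.68

4.68


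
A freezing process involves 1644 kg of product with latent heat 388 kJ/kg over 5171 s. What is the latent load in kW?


Q_lat = m * h_fg / t
Q_lat = 1644 * 388 / 5171
Q_lat = 123.36 kW

123.36


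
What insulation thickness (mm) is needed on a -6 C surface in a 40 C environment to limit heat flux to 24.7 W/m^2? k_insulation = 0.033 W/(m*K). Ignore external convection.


dT = 40 - (-6) = 46 K
thickness = k * dT / q_max * 1000
thickness = 0.033 * 46 / 24.7 * 1000
thickness = 61.5 mm

61.5


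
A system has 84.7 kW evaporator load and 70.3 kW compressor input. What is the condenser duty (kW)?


Q_cond = Q_evap + W
Q_cond = 84.7 + 70.3
Q_cond = 155.0 kW

155.0


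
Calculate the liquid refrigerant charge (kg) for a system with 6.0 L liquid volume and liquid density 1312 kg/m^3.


Charge = V * rho / 1000
Charge = 6.0 * 1312 / 1000
Charge = 7.87 kg

7.87


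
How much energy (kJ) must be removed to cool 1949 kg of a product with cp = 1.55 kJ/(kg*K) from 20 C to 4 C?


dT = 20 - (4) = 16 K
Q = m * cp * dT = 1949 * 1.55 * 16
Q = 48335 kJ

48335


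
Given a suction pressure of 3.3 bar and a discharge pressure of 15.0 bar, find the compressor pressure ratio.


PR = P_high / P_low
PR = 15.0 / 3.3
PR = 4.545

4.545


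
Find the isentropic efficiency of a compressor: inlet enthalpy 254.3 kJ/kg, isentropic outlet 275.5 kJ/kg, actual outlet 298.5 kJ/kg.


dh_ideal = 275.5 - 254.3 = 21.2 kJ/kg
dh_actual = 298.5 - 254.3 = 44.2 kJ/kg
eta_s = dh_ideal / dh_actual = 21.2 / 44.2
eta_s = 0.4796

0.4796


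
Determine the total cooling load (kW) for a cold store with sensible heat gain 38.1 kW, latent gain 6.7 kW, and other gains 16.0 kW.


Q_total = Q_s + Q_l + Q_misc
Q_total = 38.1 + 6.7 + 16.0
Q_total = 60.8 kW

60.8


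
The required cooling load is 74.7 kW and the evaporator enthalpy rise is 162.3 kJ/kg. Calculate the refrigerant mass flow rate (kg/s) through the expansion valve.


m_dot = Q / dh
m_dot = 74.7 / 162.3
m_dot = 0.4603 kg/s

0.4603


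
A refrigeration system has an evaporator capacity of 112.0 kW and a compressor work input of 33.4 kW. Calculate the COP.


COP = Q_evap / W
COP = 112.0 / 33.4
COP = 3.353

3.353


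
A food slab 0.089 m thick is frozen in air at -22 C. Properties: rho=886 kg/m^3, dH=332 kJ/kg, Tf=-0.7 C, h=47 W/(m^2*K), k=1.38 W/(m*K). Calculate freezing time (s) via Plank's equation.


dT = -0.7 - (-22) = 21.3 K
term1 = a/(2h) = 0.089/(2*47) = 0.0009468085106
term2 = a^2/(8k) = 0.089^2/(8*1.38) = 0.0007174818841
t = rho*dH*1000/dT * (term1 + term2)
t = 886*332*1000/21.3 * (0.0009468085106 + 0.0007174818841)
t = 22984 s

22984


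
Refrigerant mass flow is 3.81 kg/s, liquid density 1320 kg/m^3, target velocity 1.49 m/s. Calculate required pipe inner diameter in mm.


A = m_dot / (rho * v) = 3.81 / (1320 * 1.49) = 0.001937156803 m^2
d = sqrt(4*A/pi) * 1000
d = 49.7 mm

49.7


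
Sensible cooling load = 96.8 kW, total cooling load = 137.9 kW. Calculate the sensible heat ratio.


SHR = Q_sensible / Q_total
SHR = 96.8 / 137.9
SHR = 0.702

0.702


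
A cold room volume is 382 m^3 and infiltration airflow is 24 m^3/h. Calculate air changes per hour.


ACH = flow / volume
ACH = 24 / 382
ACH = 0.063

0.063


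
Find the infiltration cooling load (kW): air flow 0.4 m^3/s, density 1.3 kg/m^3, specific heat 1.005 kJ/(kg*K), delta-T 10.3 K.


Q = V_dot * rho * cp * dT
Q = 0.4 * 1.3 * 1.005 * 10.3
Q = 5.383 kW

5.383


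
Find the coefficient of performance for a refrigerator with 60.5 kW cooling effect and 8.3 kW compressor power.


COP = Q_evap / W
COP = 60.5 / 8.3
COP = 7.289

7.289


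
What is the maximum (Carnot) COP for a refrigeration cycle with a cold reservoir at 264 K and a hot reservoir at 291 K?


dT = 291 - 264 = 27 K
COP_carnot = T_cold / dT = 264 / 27
COP_carnot = 9.778

9.778


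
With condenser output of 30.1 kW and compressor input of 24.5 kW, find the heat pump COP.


COP_hp = Q_cond / W
COP_hp = 30.1 / 24.5
COP_hp = 1.229

1.229


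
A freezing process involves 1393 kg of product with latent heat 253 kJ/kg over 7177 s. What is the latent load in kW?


Q_lat = m * h_fg / t
Q_lat = 1393 * 253 / 7177
Q_lat = 49.11 kW

49.11


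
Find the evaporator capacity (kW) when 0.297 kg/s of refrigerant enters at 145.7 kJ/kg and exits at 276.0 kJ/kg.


dh = 276.0 - 145.7 = 130.3 kJ/kg
Q_evap = m_dot * dh = 0.297 * 130.3
Q_evap = 38.7 kW

38.7


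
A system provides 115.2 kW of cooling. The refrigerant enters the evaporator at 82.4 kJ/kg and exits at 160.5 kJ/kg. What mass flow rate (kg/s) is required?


dh = 160.5 - 82.4 = 78.1 kJ/kg
m_dot = Q / dh = 115.2 / 78.1 = 1.475 kg/s

1.475


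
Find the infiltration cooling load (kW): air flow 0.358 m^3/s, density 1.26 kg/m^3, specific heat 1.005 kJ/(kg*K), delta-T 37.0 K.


Q = V_dot * rho * cp * dT
Q = 0.358 * 1.26 * 1.005 * 37.0
Q = 16.773 kW

16.773


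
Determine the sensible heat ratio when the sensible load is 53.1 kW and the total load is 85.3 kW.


SHR = Q_sensible / Q_total
SHR = 53.1 / 85.3
SHR = 0.623

0.623


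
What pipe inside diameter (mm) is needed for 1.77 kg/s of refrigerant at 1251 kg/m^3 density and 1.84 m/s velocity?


A = m_dot / (rho * v) = 1.77 / (1251 * 1.84) = 0.0007689500573 m^2
d = sqrt(4*A/pi) * 1000
d = 31.3 mm

31.3


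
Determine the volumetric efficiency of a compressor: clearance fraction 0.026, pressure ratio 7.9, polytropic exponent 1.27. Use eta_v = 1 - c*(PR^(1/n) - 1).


PR^(1/n) = 7.9^(1/1.27) = 5.09088147
eta_v = 1 - 0.026 * (5.09088147 - 1)
eta_v = 0.8936

0.8936


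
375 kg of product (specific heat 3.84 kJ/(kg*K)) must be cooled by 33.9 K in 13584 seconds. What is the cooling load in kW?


Q = m * cp * dT / t
Q = 375 * 3.84 * 33.9 / 13584
Q = 3.594 kW

3.594


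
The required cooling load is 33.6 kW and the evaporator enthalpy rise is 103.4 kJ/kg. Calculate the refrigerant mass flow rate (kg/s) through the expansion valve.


m_dot = Q / dh
m_dot = 33.6 / 103.4
m_dot = 0.325 kg/s

0.325


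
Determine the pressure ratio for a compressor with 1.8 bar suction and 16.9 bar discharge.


PR = P_high / P_low
PR = 16.9 / 1.8
PR = 9.389

9.389


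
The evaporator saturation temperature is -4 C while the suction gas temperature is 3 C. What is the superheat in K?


Superheat = T_suction - T_evap
Superheat = 3 - (-4)
Superheat = 7 K

7


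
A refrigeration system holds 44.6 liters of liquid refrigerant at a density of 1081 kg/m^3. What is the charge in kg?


Charge = V * rho / 1000
Charge = 44.6 * 1081 / 1000
Charge = 48.21 kg

48.21


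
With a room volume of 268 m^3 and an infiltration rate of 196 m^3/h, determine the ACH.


ACH = flow / volume
ACH = 196 / 268
ACH = 0.731

0.731


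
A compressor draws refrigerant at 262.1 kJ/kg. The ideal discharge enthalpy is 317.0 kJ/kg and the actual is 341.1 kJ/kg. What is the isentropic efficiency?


dh_ideal = 317.0 - 262.1 = 54.9 kJ/kg
dh_actual = 341.1 - 262.1 = 79.0 kJ/kg
eta_s = dh_ideal / dh_actual = 54.9 / 79.0
eta_s = 0.6949

0.6949


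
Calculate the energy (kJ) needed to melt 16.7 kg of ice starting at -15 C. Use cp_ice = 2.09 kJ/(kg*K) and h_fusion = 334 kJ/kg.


Sensible heat = cp * dT = 2.09 * 15 = 31.35 kJ/kg
Total per kg = 31.35 + 334 = 365.35 kJ/kg
Q = m * total = 16.7 * 365.35
Q = 6101.3 kJ

6101.3


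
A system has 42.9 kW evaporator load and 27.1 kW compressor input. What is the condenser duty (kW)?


Q_cond = Q_evap + W
Q_cond = 42.9 + 27.1
Q_cond = 70.0 kW

70.0


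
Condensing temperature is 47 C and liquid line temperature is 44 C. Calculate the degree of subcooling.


Subcooling = T_cond - T_liquid
Subcooling = 47 - 44
Subcooling = 3 K

3


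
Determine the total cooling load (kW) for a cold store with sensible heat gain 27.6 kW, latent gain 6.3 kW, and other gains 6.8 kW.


Q_total = Q_s + Q_l + Q_misc
Q_total = 27.6 + 6.3 + 6.8
Q_total = 40.7 kW

40.7


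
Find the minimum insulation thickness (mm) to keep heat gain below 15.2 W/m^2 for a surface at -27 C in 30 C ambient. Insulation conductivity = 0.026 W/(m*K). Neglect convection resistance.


dT = 30 - (-27) = 57 K
thickness = k * dT / q_max * 1000
thickness = 0.026 * 57 / 15.2 * 1000
thickness = 97.5 mm

97.5


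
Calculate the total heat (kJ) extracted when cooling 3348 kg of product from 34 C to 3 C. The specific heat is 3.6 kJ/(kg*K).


dT = 34 - (3) = 31 K
Q = m * cp * dT = 3348 * 3.6 * 31
Q = 373637 kJ

373637


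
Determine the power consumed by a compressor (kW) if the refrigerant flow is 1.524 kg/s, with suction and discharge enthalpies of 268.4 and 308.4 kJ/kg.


dh = 308.4 - 268.4 = 40.0 kJ/kg
W = m_dot * dh = 1.524 * 40.0 = 60.96 kW

60.96


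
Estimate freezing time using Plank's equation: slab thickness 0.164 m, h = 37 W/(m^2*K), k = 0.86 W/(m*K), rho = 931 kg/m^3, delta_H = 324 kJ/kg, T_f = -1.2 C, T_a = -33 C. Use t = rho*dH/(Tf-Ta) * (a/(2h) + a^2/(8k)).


dT = -1.2 - (-33) = 31.8 K
term1 = a/(2h) = 0.164/(2*37) = 0.002216216216
term2 = a^2/(8k) = 0.164^2/(8*0.86) = 0.003909302326
t = rho*dH*1000/dT * (term1 + term2)
t = 931*324*1000/31.8 * (0.002216216216 + 0.003909302326)
t = 58105 s

58105


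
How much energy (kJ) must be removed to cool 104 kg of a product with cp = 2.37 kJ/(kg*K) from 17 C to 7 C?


dT = 17 - (7) = 10 K
Q = m * cp * dT = 104 * 2.37 * 10
Q = 2465 kJ

2465


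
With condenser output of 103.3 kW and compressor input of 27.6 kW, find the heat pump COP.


COP_hp = Q_cond / W
COP_hp = 103.3 / 27.6
COP_hp = 3.743

3.743


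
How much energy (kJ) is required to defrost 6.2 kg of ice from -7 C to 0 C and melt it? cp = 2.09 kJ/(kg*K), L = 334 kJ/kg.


Sensible heat = cp * dT = 2.09 * 7 = 14.63 kJ/kg
Total per kg = 14.63 + 334 = 348.63 kJ/kg
Q = m * total = 6.2 * 348.63
Q = 2161.5 kJ

2161.5


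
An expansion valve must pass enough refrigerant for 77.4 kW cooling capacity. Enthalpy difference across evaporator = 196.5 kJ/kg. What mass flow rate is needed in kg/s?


m_dot = Q / dh
m_dot = 77.4 / 196.5
m_dot = 0.3939 kg/s

0.3939


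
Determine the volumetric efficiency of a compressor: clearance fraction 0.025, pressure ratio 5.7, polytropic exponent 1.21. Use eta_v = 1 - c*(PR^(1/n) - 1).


PR^(1/n) = 5.7^(1/1.21) = 4.21395568
eta_v = 1 - 0.025 * (4.21395568 - 1)
eta_v = 0.9197

0.9197
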